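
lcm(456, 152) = 456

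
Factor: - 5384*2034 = - 10951056=-2^4*3^2*113^1 * 673^1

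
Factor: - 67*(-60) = 4020=2^2* 3^1 * 5^1*67^1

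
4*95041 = 380164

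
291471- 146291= 145180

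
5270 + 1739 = 7009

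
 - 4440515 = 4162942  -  8603457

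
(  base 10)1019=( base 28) 18B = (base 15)47e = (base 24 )1IB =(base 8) 1773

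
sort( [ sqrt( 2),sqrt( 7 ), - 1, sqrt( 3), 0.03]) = [ - 1,0.03,sqrt( 2),sqrt( 3 ),sqrt(7)]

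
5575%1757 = 304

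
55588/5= 55588/5= 11117.60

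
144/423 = 16/47 = 0.34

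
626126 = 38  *16477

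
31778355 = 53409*595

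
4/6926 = 2/3463 = 0.00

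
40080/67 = 40080/67  =  598.21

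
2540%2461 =79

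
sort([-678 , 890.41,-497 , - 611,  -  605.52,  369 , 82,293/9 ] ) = [ - 678, - 611, - 605.52,-497,293/9, 82,369,890.41]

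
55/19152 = 55/19152 = 0.00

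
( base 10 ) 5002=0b1001110001010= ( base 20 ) CA2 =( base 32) 4SA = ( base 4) 1032022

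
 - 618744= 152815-771559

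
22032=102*216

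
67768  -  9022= 58746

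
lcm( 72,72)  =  72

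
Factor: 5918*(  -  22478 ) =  - 2^2*11^1*269^1*11239^1=- 133024804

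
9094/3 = 9094/3 = 3031.33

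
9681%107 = 51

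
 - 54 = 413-467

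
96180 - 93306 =2874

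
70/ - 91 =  - 10/13  =  - 0.77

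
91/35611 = 91/35611 = 0.00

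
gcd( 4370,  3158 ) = 2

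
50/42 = 25/21 = 1.19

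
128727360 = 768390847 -639663487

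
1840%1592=248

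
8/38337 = 8/38337 = 0.00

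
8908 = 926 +7982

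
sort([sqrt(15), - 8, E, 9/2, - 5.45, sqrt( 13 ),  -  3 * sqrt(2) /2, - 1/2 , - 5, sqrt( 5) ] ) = [ - 8, - 5.45, - 5 ,  -  3*sqrt(2)/2, - 1/2,sqrt( 5 ),E, sqrt( 13), sqrt( 15 ), 9/2 ] 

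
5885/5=1177 = 1177.00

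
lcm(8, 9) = 72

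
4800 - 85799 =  - 80999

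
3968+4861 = 8829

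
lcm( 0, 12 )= 0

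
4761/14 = 340+ 1/14 = 340.07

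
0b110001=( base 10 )49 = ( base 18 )2D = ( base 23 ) 23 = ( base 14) 37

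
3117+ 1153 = 4270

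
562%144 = 130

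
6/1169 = 6/1169 = 0.01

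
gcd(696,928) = 232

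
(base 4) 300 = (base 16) 30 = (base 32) 1g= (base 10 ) 48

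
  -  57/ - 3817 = 57/3817 = 0.01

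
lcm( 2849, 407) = 2849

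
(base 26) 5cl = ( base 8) 7201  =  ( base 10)3713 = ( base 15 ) 1178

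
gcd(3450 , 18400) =1150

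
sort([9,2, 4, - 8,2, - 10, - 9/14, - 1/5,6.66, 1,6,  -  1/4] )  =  [-10, - 8, - 9/14, - 1/4, - 1/5,1,2,2 , 4,6, 6.66,9] 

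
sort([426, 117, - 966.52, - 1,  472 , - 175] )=[ - 966.52,-175, - 1,117, 426, 472 ]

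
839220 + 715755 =1554975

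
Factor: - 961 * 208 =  - 2^4*13^1*31^2  =  - 199888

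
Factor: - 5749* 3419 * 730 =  - 14348756630 = - 2^1 * 5^1*13^1*73^1*263^1*5749^1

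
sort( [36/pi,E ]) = [ E,36/pi ] 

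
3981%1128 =597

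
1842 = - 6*( - 307)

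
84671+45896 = 130567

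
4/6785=4/6785  =  0.00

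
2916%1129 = 658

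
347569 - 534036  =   - 186467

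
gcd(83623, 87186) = 1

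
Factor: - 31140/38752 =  - 45/56 = - 2^( - 3)*3^2*5^1 * 7^( - 1) 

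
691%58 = 53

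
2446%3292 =2446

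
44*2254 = 99176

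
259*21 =5439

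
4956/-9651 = -1 + 1565/3217 = - 0.51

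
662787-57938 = 604849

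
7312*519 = 3794928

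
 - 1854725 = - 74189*25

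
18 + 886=904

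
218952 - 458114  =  -239162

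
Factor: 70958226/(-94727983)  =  - 2^1*3^1*7^(  -  1 )*47^ ( - 1)*67^1* 83^(-1)*199^1*887^1*3469^( - 1 ) 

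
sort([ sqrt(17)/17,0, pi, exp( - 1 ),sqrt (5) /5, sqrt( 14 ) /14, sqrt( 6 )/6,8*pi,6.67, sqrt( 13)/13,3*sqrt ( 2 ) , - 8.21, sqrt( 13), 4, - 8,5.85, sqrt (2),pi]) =[ - 8.21, - 8,  0, sqrt( 17 )/17,sqrt( 14) /14, sqrt(13)/13,exp( - 1),sqrt(6 ) /6, sqrt(5 )/5, sqrt( 2),pi, pi,sqrt(13),4, 3*sqrt(2), 5.85, 6.67,8*pi ] 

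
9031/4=9031/4= 2257.75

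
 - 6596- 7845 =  - 14441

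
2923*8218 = 24021214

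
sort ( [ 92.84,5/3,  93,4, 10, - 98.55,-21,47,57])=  [ - 98.55, - 21,  5/3, 4, 10,47,57,92.84,93 ]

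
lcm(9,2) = 18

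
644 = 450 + 194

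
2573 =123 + 2450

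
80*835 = 66800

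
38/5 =38/5 = 7.60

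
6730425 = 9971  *675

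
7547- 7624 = -77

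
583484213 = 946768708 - 363284495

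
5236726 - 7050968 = -1814242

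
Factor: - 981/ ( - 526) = 2^( - 1)*3^2*109^1*263^(-1)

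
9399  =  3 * 3133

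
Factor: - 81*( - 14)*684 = 775656=2^3*3^6*7^1*19^1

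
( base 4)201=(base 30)13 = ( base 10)33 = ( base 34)x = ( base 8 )41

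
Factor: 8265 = 3^1*5^1*19^1*29^1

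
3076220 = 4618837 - 1542617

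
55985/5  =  11197 = 11197.00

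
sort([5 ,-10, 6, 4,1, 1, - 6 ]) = [- 10, - 6, 1, 1,  4, 5, 6 ] 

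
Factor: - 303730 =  - 2^1*5^1*7^1*4339^1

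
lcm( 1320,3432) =17160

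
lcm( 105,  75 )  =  525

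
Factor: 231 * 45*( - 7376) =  - 2^4*3^3*5^1*7^1*11^1*461^1 = - 76673520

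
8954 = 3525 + 5429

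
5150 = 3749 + 1401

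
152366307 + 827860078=980226385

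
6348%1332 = 1020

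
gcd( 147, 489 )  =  3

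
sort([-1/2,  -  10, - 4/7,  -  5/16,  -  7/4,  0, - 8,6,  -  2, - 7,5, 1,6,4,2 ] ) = [-10, - 8,-7,- 2,-7/4, - 4/7,  -  1/2, - 5/16,0,1,2,4,5,6,6] 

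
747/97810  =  747/97810 = 0.01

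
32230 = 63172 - 30942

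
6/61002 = 1/10167 = 0.00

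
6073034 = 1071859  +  5001175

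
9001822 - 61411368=-52409546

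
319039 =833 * 383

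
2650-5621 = - 2971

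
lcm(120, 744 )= 3720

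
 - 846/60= - 141/10 = -14.10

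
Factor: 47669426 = 2^1*7^1*61^1*55819^1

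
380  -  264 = 116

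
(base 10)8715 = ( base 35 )740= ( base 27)BPL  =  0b10001000001011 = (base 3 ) 102221210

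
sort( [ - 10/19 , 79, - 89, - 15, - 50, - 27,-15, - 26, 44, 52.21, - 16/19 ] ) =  [ - 89, - 50,  -  27,-26, - 15, - 15, - 16/19, - 10/19,44, 52.21, 79 ]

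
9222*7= 64554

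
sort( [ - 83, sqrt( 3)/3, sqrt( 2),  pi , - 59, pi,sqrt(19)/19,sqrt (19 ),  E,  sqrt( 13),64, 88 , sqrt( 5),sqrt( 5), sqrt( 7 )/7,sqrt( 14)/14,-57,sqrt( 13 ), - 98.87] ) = [ - 98.87, - 83 , - 59, - 57 , sqrt( 19)/19,sqrt(14)/14, sqrt( 7 )/7,sqrt( 3 )/3  ,  sqrt(2 ), sqrt(5) , sqrt (5), E, pi, pi, sqrt( 13 ), sqrt( 13 ), sqrt(  19), 64,88 ] 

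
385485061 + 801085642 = 1186570703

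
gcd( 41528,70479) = 1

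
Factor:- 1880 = -2^3*5^1*47^1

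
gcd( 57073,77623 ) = 1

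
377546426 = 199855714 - -177690712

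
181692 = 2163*84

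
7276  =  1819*4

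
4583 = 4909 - 326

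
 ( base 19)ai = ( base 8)320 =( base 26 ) 80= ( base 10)208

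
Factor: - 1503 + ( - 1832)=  - 3335 = -5^1*23^1*29^1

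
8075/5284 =1 + 2791/5284  =  1.53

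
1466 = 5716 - 4250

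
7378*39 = 287742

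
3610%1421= 768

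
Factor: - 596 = - 2^2 * 149^1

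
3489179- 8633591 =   -  5144412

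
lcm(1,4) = 4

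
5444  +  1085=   6529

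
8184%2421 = 921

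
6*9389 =56334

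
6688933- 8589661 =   -  1900728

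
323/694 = 323/694 = 0.47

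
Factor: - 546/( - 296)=273/148 = 2^( - 2)*3^1*7^1*13^1*37^( - 1)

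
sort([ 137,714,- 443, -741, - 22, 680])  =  [-741, - 443, - 22,  137,680,714]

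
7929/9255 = 2643/3085=0.86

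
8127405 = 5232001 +2895404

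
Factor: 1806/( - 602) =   -  3^1 = - 3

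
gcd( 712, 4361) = 89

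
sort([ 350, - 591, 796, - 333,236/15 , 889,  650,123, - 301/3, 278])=[-591,- 333, - 301/3,236/15, 123 , 278,350, 650, 796 , 889]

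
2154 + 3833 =5987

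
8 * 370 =2960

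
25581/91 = 25581/91= 281.11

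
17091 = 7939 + 9152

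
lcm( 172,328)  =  14104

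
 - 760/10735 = -1 + 105/113 = -0.07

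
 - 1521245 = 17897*( - 85)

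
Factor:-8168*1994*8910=  -  2^5*3^4*5^1*11^1 * 997^1*1021^1 = - 145117098720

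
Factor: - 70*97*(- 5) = 33950  =  2^1 *5^2*7^1*97^1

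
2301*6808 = 15665208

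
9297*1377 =12801969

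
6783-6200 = 583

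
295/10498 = 295/10498 = 0.03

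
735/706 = 1 + 29/706 = 1.04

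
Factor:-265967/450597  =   - 533/903= -3^( - 1)* 7^ ( - 1)*13^1 * 41^1*43^( - 1 )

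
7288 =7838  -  550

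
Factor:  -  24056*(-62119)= 1494334664 =2^3*31^1*97^1*62119^1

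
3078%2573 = 505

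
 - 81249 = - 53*1533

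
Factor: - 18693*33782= -631486926 = -2^1* 3^2*7^1*19^1*31^1*67^1 * 127^1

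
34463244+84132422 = 118595666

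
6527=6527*1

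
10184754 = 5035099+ 5149655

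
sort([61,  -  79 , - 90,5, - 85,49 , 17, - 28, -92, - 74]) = [  -  92,  -  90, - 85, - 79, - 74, - 28,5 , 17, 49,  61]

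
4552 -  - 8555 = 13107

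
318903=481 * 663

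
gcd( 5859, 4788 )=63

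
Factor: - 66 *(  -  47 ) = 2^1*3^1*11^1 *47^1   =  3102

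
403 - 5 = 398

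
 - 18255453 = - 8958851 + -9296602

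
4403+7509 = 11912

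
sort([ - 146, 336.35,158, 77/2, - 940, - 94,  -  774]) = [ - 940, - 774, - 146,  -  94, 77/2,158,336.35] 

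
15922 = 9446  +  6476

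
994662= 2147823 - 1153161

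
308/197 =1 + 111/197 = 1.56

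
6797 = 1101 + 5696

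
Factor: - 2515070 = -2^1*5^1*43^1*5849^1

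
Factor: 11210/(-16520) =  - 19/28 = - 2^( - 2) * 7^ ( - 1 )*19^1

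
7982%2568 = 278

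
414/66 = 6+3/11= 6.27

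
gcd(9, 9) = 9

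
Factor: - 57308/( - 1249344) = 2^( - 4)*3^(-4)*241^( - 1 )*14327^1= 14327/312336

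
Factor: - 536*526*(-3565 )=2^4*5^1 * 23^1*31^1*67^1*263^1  =  1005101840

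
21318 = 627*34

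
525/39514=525/39514 = 0.01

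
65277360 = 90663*720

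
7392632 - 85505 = 7307127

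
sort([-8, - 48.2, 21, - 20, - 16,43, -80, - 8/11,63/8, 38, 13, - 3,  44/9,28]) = [- 80, - 48.2, - 20  ,-16 ,-8, - 3, - 8/11,  44/9,63/8,13, 21,  28,  38, 43]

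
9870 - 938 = 8932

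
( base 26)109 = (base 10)685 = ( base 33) kp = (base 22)193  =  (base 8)1255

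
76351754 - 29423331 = 46928423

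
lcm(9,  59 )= 531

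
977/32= 30 + 17/32 =30.53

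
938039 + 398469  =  1336508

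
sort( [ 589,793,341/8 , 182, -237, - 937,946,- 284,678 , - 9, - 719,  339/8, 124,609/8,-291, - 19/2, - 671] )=[-937, - 719,  -  671, - 291, - 284,-237 , - 19/2,-9,339/8,341/8,609/8, 124, 182,589,678,793, 946 ] 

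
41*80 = 3280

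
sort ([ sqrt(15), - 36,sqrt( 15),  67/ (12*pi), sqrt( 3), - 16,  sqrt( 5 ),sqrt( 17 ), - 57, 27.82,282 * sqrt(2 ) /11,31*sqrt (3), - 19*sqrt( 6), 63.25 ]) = [ - 57, - 19*sqrt( 6 ), - 36, - 16,sqrt( 3 ), 67/( 12*pi),sqrt( 5),sqrt ( 15), sqrt(15),sqrt(17), 27.82,  282 * sqrt( 2) /11, 31 * sqrt (3),63.25]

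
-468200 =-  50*9364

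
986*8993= 8867098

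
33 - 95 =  - 62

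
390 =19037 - 18647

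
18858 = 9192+9666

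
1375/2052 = 1375/2052 = 0.67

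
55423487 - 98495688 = - 43072201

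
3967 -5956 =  - 1989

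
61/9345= 61/9345 = 0.01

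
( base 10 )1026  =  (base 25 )1G1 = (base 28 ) 18I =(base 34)U6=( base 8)2002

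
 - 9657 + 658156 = 648499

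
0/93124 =0=0.00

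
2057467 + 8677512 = 10734979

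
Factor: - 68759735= -5^1*11^1 * 1250177^1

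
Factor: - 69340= - 2^2*5^1*3467^1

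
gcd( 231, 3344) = 11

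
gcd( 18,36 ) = 18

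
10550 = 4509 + 6041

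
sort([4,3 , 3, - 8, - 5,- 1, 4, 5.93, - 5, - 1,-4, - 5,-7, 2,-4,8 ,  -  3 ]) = [  -  8,- 7,-5,-5, -5 , - 4 , - 4,-3,  -  1,-1,2 , 3, 3, 4,4 , 5.93,8] 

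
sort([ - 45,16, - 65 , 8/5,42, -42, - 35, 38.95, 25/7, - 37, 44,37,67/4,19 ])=[ - 65,-45,-42,- 37, - 35, 8/5, 25/7,  16,67/4,  19,37, 38.95, 42,44]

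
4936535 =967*5105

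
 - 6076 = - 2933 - 3143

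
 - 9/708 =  - 3/236=- 0.01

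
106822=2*53411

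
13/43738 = 13/43738  =  0.00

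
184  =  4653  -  4469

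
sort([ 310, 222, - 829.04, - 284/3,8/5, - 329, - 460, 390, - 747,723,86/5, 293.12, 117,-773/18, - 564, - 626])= [ - 829.04,-747, - 626, - 564, - 460, - 329, - 284/3 , - 773/18, 8/5,86/5,117 , 222, 293.12,310, 390, 723 ] 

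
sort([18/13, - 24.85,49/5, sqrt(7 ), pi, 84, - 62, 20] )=[ - 62, - 24.85, 18/13, sqrt(7), pi, 49/5,20,84] 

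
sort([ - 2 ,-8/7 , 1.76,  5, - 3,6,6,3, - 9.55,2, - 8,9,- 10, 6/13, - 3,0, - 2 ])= [ - 10, - 9.55, - 8, - 3, - 3, - 2, - 2, - 8/7,0,6/13,1.76,2, 3,5, 6,6, 9 ] 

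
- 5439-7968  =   - 13407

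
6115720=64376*95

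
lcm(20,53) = 1060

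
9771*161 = 1573131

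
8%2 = 0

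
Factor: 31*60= 2^2*3^1*5^1*31^1 = 1860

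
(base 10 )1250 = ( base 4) 103202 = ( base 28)1GI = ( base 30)1BK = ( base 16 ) 4e2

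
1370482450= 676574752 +693907698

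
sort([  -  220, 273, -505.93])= [ - 505.93,-220,  273]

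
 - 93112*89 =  - 8286968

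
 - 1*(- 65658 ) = 65658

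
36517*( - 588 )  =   - 21471996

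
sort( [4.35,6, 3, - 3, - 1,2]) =[ - 3, - 1, 2, 3, 4.35,  6]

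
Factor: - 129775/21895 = -895/151  =  - 5^1*151^(-1)*179^1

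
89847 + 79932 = 169779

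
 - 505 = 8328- 8833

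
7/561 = 7/561 = 0.01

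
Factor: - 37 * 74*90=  -2^2*3^2*5^1*37^2 = - 246420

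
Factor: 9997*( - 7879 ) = -13^1*769^1*7879^1  =  -78766363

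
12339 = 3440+8899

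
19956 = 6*3326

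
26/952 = 13/476 = 0.03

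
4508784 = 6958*648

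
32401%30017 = 2384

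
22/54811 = 22/54811  =  0.00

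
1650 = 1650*1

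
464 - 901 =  - 437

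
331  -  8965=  - 8634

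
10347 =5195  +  5152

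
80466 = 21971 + 58495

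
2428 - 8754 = -6326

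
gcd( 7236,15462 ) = 18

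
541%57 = 28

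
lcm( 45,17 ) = 765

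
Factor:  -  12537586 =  - 2^1*1277^1*4909^1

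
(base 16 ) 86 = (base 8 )206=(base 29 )4i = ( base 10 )134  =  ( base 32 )46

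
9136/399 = 9136/399 = 22.90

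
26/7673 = 26/7673  =  0.00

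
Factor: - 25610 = - 2^1*5^1*13^1* 197^1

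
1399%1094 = 305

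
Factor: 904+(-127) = 777 = 3^1*7^1*37^1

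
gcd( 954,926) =2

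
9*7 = 63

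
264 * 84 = 22176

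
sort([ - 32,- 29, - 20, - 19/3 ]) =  [ - 32, - 29, - 20, - 19/3 ]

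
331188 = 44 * 7527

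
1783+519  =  2302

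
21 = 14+7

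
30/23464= 15/11732=0.00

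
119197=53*2249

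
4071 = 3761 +310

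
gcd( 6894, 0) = 6894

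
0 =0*364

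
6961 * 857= 5965577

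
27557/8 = 27557/8 = 3444.62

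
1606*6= 9636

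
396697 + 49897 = 446594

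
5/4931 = 5/4931=0.00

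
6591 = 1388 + 5203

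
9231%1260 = 411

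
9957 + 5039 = 14996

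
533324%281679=251645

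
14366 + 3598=17964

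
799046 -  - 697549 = 1496595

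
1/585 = 1/585=0.00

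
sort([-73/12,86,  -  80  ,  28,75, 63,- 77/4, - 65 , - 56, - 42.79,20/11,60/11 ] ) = [ - 80, -65, - 56, - 42.79, - 77/4, - 73/12,20/11,60/11,28, 63,75, 86] 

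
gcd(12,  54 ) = 6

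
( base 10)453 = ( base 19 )14g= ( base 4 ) 13011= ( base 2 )111000101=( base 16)1c5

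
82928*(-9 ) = -746352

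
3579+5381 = 8960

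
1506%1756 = 1506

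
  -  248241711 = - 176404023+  -71837688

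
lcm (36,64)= 576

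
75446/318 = 237+40/159= 237.25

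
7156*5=35780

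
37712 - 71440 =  - 33728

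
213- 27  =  186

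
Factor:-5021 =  -5021^1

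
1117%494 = 129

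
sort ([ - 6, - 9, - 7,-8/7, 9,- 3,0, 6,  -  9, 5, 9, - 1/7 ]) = [- 9,- 9,-7, - 6 ,-3, - 8/7,-1/7,0, 5,6,9, 9]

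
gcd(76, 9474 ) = 2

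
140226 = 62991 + 77235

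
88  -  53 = 35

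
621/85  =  621/85 = 7.31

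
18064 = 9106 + 8958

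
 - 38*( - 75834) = 2881692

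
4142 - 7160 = -3018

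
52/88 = 13/22 =0.59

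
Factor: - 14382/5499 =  -2^1*13^( - 1)*17^1= - 34/13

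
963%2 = 1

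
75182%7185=3332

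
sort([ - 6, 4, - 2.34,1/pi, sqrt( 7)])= [ - 6, - 2.34,  1/pi, sqrt(7 ), 4]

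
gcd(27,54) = 27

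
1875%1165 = 710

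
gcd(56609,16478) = 7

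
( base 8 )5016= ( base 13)1230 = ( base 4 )220032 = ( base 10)2574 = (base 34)27O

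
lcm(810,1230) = 33210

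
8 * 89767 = 718136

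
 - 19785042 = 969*(- 20418 )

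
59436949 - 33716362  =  25720587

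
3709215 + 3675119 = 7384334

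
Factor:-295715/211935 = -833/597 = - 3^( - 1) * 7^2*17^1*199^(-1)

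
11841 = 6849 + 4992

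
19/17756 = 19/17756 = 0.00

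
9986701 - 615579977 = -605593276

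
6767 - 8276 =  - 1509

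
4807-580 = 4227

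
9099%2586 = 1341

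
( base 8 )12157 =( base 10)5231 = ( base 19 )e96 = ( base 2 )1010001101111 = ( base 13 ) 24C5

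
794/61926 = 397/30963=0.01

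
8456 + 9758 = 18214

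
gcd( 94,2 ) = 2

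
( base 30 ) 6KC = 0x177c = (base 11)4576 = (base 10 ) 6012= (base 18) 10A0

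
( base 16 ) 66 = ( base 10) 102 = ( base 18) 5C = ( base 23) 4A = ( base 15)6c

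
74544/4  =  18636 =18636.00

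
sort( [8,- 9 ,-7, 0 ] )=[ - 9 ,-7,0, 8 ] 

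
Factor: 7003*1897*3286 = 43653494626 = 2^1*7^1*31^1*47^1*53^1*149^1*271^1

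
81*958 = 77598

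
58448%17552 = 5792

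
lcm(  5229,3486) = 10458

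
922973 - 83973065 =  -83050092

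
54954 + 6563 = 61517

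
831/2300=831/2300 = 0.36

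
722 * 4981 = 3596282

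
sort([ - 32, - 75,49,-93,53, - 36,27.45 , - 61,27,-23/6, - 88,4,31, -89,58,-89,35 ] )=[ - 93, - 89,-89, - 88, - 75, - 61, - 36 ,  -  32,-23/6,4,  27 , 27.45,31,35,49,53,58] 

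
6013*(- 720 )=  - 4329360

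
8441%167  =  91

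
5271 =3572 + 1699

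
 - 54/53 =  - 54/53 = - 1.02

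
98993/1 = 98993=98993.00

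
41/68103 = 41/68103 = 0.00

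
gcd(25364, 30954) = 2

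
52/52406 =26/26203 = 0.00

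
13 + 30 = 43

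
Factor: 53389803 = 3^1*17796601^1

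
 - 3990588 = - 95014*42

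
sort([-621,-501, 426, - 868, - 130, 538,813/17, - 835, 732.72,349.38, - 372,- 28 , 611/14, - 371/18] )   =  [ - 868, - 835, - 621, - 501, - 372,  -  130, - 28, - 371/18,611/14  ,  813/17,349.38, 426, 538,732.72]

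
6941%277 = 16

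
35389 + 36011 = 71400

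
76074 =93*818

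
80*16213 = 1297040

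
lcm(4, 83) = 332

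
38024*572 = 21749728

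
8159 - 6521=1638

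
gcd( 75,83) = 1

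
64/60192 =2/1881=0.00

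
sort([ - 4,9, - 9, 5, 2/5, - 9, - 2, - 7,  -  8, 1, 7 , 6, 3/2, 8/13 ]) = [-9,- 9, - 8,-7, - 4, -2, 2/5, 8/13, 1,  3/2 , 5, 6, 7,9 ]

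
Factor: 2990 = 2^1*5^1*13^1*23^1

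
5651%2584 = 483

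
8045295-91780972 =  - 83735677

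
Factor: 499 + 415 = 2^1*457^1 =914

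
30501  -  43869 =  - 13368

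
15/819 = 5/273 = 0.02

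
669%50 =19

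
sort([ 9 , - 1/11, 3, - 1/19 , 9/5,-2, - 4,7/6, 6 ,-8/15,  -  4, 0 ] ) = [-4,-4, - 2,  -  8/15 , - 1/11, - 1/19, 0,7/6 , 9/5, 3,  6,9 ]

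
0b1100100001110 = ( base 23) c2k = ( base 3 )22210120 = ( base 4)1210032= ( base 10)6414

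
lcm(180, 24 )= 360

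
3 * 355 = 1065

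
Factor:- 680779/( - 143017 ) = 7^ ( - 1 ) *11^1*199^1*311^1*20431^ ( - 1) 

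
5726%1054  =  456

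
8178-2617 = 5561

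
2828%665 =168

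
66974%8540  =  7194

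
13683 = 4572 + 9111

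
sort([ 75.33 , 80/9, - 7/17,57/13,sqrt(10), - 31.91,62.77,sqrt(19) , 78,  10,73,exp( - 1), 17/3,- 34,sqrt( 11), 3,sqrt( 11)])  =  [ - 34, - 31.91, - 7/17,exp( - 1),3,sqrt( 10 ), sqrt (11 ),sqrt( 11),sqrt( 19 ), 57/13,  17/3, 80/9,10, 62.77, 73,75.33,78]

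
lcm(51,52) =2652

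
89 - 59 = 30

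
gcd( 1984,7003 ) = 1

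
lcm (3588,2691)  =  10764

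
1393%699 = 694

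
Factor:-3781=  - 19^1 * 199^1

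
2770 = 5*554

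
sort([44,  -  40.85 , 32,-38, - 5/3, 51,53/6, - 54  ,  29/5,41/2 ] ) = [ - 54, - 40.85, - 38, - 5/3, 29/5, 53/6, 41/2,32, 44,51 ] 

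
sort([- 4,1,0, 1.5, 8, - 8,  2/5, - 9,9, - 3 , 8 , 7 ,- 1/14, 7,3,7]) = [ - 9, -8, - 4,  -  3, - 1/14  ,  0,2/5, 1,1.5 , 3, 7, 7,  7,  8,8,9] 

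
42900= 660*65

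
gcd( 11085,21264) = 3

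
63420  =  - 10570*( - 6)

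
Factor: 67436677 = 7^1*11^1* 41^2*521^1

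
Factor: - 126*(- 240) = 2^5* 3^3* 5^1*7^1   =  30240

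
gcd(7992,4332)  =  12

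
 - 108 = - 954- - 846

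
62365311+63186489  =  125551800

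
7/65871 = 7/65871 = 0.00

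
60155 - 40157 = 19998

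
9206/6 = 1534 + 1/3 = 1534.33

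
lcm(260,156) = 780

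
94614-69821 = 24793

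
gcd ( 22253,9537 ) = 3179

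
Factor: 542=2^1*271^1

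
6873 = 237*29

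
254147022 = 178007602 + 76139420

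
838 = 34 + 804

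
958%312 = 22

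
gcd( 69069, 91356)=69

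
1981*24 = 47544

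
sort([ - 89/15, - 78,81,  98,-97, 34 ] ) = [-97,  -  78,-89/15,34,81,98]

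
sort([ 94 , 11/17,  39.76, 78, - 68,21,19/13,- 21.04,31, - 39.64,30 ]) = [ - 68,-39.64, - 21.04,11/17, 19/13, 21, 30,31,39.76,78,94]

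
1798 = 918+880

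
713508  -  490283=223225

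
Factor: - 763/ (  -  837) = 3^(-3) * 7^1*31^( - 1) * 109^1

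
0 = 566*0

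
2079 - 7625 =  - 5546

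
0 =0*757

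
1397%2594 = 1397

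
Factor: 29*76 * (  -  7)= - 2^2 *7^1 * 19^1 * 29^1  =  -15428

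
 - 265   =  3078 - 3343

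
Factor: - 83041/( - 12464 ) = 2^( - 4 )*7^1*19^( - 1)*41^( - 1 ) * 11863^1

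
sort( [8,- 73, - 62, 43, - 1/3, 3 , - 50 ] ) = [ -73,-62, - 50, - 1/3, 3, 8, 43 ]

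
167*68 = 11356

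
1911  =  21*91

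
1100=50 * 22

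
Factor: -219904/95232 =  - 859/372 = - 2^(  -  2)*3^(-1)*31^ ( - 1)*859^1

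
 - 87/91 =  - 1 + 4/91=   - 0.96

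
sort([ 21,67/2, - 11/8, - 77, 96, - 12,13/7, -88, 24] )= [ - 88, - 77, - 12, - 11/8, 13/7,21,24, 67/2, 96 ] 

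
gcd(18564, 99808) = 4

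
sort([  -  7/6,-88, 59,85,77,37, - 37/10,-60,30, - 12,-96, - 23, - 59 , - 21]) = [-96,-88,  -  60, - 59,-23,  -  21, - 12, - 37/10, - 7/6 , 30,37, 59, 77  ,  85]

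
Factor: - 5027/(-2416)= 2^( - 4)*11^1*151^( - 1 )*457^1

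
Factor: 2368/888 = 8/3 = 2^3*3^(- 1)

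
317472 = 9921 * 32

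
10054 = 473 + 9581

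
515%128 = 3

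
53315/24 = 2221 +11/24 = 2221.46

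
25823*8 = 206584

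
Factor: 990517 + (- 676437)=2^5*5^1 * 13^1*151^1  =  314080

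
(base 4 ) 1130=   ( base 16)5c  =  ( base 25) 3H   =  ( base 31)2u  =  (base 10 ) 92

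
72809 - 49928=22881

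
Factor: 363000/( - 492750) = - 2^2*3^(-2)*11^2 * 73^( - 1) = - 484/657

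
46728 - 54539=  - 7811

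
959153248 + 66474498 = 1025627746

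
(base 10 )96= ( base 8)140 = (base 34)2s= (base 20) 4g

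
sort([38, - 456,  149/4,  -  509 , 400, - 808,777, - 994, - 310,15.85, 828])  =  [ - 994, - 808 ,- 509 ,  -  456, - 310  ,  15.85,149/4, 38, 400 , 777 , 828 ]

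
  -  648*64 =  - 41472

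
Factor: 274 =2^1*137^1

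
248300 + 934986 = 1183286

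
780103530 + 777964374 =1558067904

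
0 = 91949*0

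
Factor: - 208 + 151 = -3^1 *19^1= - 57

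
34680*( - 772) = -26772960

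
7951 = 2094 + 5857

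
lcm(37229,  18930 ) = 1116870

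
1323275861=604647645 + 718628216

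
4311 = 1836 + 2475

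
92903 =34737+58166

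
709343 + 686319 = 1395662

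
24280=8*3035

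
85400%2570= 590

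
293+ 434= 727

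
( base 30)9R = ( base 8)451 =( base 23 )cl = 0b100101001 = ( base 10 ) 297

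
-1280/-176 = 80/11  =  7.27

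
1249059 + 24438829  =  25687888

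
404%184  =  36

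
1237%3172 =1237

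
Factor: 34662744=2^3*3^2 * 431^1 * 1117^1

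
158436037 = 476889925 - 318453888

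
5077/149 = 34  +  11/149 =34.07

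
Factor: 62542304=2^5*11^1*177677^1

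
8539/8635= 8539/8635   =  0.99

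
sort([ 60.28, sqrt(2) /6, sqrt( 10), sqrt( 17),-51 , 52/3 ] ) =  [ -51, sqrt(2)/6, sqrt ( 10),  sqrt ( 17), 52/3, 60.28]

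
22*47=1034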